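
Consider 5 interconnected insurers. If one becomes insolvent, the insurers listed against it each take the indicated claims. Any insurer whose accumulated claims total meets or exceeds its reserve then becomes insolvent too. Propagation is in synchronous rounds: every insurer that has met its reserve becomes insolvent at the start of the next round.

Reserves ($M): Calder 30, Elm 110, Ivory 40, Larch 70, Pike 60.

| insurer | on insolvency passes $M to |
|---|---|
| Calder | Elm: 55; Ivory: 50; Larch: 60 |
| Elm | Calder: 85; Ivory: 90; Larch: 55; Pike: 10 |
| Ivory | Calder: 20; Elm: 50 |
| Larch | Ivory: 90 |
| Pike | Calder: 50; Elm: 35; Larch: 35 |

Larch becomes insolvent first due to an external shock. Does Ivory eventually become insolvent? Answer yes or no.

Round 1 — Larch becomes insolvent (initial).
  Ivory: +90 → 90 ≥ 40
Round 2 — Ivory becomes insolvent.
  Calder: +20 → 20 < 30
  Elm: +50 → 50 < 110
No further insolvencies.

yes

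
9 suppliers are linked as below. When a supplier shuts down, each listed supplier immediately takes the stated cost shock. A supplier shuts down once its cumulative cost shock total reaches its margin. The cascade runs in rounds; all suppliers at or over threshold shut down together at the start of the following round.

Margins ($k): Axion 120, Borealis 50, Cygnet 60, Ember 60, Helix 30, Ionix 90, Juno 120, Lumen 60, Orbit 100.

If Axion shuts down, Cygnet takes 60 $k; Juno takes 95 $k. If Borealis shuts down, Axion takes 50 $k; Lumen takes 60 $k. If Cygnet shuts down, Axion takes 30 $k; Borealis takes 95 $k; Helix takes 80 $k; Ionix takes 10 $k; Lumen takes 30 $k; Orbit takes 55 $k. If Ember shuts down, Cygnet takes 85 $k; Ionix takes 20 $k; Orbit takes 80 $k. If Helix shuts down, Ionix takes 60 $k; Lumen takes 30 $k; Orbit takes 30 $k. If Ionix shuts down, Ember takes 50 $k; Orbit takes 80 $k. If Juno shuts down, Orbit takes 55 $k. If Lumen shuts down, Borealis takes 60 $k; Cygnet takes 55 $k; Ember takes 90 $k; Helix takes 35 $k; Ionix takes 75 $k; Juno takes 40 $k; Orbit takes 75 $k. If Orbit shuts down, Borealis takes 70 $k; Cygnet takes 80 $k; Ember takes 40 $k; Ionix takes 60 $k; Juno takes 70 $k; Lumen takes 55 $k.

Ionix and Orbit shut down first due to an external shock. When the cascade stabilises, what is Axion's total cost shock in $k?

80

Round 1 — Ionix, Orbit shut down (initial).
  Borealis: +70 → 70 ≥ 50
  Cygnet: +80 → 80 ≥ 60
  Ember: +50+40 → 90 ≥ 60
  Juno: +70 → 70 < 120
  Lumen: +55 → 55 < 60
Round 2 — Borealis, Cygnet, Ember shut down.
  Axion: +50+30 → 80 < 120
  Helix: +80 → 80 ≥ 30
  Lumen: +60+30 → 145 ≥ 60
Round 3 — Helix, Lumen shut down.
  Juno: +40 → 110 < 120
No further shutdowns.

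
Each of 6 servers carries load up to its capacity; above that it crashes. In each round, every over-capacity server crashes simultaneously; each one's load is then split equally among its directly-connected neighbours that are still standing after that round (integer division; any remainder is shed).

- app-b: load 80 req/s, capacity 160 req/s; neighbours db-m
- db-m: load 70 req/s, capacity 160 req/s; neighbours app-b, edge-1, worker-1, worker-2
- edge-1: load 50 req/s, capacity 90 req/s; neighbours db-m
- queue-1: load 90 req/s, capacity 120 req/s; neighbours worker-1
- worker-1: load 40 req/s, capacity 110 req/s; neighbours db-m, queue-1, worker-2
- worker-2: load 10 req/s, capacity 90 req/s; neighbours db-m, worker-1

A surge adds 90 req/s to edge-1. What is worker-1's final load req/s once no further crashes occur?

Round 1 — edge-1 at 140 > 90. edge-1 crashes.
  edge-1 sheds 140 req/s to db-m: 140 each.
    db-m: 70+140 = 210 > 160
Round 2 — db-m crashes.
  db-m sheds 210 req/s to app-b, worker-1, worker-2: 70 each.
    app-b: 80+70 = 150 ≤ 160
    worker-1: 40+70 = 110 ≤ 110
    worker-2: 10+70 = 80 ≤ 90
No further crashes.

110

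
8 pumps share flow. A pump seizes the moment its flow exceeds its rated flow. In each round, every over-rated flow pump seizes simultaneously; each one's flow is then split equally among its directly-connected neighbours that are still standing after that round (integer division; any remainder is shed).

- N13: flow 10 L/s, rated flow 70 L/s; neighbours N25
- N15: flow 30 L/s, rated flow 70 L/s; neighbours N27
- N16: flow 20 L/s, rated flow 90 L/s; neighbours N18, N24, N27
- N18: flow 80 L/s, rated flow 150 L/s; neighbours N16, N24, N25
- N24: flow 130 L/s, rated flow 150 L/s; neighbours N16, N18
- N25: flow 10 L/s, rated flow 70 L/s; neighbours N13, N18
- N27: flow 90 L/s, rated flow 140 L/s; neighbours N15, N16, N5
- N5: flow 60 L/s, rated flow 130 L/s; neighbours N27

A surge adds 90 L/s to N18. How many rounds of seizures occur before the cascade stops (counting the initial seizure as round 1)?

Round 1 — N18 at 170 > 150. N18 seizes.
  N18 sheds 170 L/s to N16, N24, N25: 56 each (2 lost).
    N16: 20+56 = 76 ≤ 90
    N24: 130+56 = 186 > 150
    N25: 10+56 = 66 ≤ 70
Round 2 — N24 seizes.
  N24 sheds 186 L/s to N16: 186 each.
    N16: 76+186 = 262 > 90
Round 3 — N16 seizes.
  N16 sheds 262 L/s to N27: 262 each.
    N27: 90+262 = 352 > 140
Round 4 — N27 seizes.
  N27 sheds 352 L/s to N15, N5: 176 each.
    N15: 30+176 = 206 > 70
    N5: 60+176 = 236 > 130
Round 5 — N15, N5 seize.
  N15 sheds 206 L/s: no online neighbours, lost.
  N5 sheds 236 L/s: no online neighbours, lost.
No further seizures.

5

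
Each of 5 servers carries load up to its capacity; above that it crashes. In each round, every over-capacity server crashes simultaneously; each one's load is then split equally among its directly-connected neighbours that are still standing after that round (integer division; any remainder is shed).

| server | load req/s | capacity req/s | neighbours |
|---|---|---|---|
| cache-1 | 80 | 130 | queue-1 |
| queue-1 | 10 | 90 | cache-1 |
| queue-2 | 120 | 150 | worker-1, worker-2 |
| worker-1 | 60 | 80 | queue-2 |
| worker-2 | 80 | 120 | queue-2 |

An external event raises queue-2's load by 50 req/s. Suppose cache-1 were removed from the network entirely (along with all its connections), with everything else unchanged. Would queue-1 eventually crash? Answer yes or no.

no

With cache-1 removed:
Round 1 — queue-2 at 170 > 150. queue-2 crashes.
  queue-2 sheds 170 req/s to worker-1, worker-2: 85 each.
    worker-1: 60+85 = 145 > 80
    worker-2: 80+85 = 165 > 120
Round 2 — worker-1, worker-2 crash.
  worker-1 sheds 145 req/s: no online neighbours, lost.
  worker-2 sheds 165 req/s: no online neighbours, lost.
No further crashes.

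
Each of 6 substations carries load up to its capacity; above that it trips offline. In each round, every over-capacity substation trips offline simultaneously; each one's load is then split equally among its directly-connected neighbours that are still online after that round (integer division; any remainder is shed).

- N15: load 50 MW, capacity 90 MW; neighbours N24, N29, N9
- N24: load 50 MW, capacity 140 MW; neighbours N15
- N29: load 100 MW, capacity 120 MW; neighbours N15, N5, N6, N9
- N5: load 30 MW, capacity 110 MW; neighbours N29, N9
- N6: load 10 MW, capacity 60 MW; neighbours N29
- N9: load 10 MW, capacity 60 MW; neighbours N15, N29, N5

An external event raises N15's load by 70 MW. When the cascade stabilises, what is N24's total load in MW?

Round 1 — N15 at 120 > 90. N15 trips offline.
  N15 sheds 120 MW to N24, N29, N9: 40 each.
    N24: 50+40 = 90 ≤ 140
    N29: 100+40 = 140 > 120
    N9: 10+40 = 50 ≤ 60
Round 2 — N29 trips offline.
  N29 sheds 140 MW to N5, N6, N9: 46 each (2 lost).
    N5: 30+46 = 76 ≤ 110
    N6: 10+46 = 56 ≤ 60
    N9: 50+46 = 96 > 60
Round 3 — N9 trips offline.
  N9 sheds 96 MW to N5: 96 each.
    N5: 76+96 = 172 > 110
Round 4 — N5 trips offline.
  N5 sheds 172 MW: no online neighbours, lost.
No further trips.

90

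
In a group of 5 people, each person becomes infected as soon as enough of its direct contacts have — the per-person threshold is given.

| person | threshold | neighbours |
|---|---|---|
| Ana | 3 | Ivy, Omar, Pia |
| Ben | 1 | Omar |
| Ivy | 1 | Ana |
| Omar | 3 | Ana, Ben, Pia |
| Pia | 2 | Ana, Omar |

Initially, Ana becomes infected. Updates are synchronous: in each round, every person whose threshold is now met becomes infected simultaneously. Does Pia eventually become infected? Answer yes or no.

no

Round 1 — Ana becomes infected (initial).
Round 2 — checking thresholds:
  Ivy: 1 of 1 neighbours ≥ 1, becomes infected.
  Omar: 1 of 3 neighbours < 3, below threshold.
  Pia: 1 of 2 neighbours < 2, below threshold.
Round 3 — no new infections; cascade stops.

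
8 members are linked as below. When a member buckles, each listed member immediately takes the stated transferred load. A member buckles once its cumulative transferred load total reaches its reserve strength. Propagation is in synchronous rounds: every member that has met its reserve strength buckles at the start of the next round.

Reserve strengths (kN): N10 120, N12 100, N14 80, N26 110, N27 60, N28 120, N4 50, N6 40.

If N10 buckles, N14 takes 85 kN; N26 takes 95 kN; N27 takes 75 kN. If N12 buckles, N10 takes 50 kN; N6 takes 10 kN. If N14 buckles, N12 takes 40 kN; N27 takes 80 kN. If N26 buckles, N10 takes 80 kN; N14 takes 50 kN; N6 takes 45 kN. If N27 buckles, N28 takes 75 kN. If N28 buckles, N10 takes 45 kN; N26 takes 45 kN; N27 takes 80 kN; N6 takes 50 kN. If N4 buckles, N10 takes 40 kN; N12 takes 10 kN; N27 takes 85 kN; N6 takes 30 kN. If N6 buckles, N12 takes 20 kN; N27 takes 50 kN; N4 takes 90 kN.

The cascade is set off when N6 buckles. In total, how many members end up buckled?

Round 1 — N6 buckles (initial).
  N12: +20 → 20 < 100
  N27: +50 → 50 < 60
  N4: +90 → 90 ≥ 50
Round 2 — N4 buckles.
  N10: +40 → 40 < 120
  N12: +10 → 30 < 100
  N27: +85 → 135 ≥ 60
Round 3 — N27 buckles.
  N28: +75 → 75 < 120
No further bucklings.

3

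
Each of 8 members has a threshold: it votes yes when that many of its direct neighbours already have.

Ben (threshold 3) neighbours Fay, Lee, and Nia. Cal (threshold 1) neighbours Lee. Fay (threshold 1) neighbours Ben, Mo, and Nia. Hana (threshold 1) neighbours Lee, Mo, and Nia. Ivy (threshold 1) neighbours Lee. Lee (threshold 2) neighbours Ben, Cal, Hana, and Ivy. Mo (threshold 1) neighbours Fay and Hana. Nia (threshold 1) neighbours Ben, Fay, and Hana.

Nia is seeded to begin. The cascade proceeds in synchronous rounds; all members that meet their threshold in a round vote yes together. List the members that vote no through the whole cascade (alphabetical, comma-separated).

Round 1 — Nia votes yes (initial).
Round 2 — checking thresholds:
  Ben: 1 of 3 neighbours < 3, not yet.
  Fay: 1 of 3 neighbours ≥ 1, votes yes.
  Hana: 1 of 3 neighbours ≥ 1, votes yes.
Round 3 — checking thresholds:
  Ben: 2 of 3 neighbours < 3, not yet.
  Lee: 1 of 4 neighbours < 2, not yet.
  Mo: 2 of 2 neighbours ≥ 1, votes yes.
Round 4 — no new yes votes; cascade stops.

Ben, Cal, Ivy, Lee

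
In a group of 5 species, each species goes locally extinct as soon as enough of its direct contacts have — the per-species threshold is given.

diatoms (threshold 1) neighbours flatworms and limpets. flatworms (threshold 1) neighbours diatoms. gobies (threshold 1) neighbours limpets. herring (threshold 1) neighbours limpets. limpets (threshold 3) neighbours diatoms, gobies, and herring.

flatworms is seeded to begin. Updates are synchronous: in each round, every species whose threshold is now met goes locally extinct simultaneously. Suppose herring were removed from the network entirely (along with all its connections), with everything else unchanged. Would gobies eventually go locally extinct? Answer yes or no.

no

With herring removed:
Round 1 — flatworms goes locally extinct (initial).
Round 2 — checking thresholds:
  diatoms: 1 of 2 neighbours ≥ 1, goes locally extinct.
Round 3 — no new extinctions; cascade stops.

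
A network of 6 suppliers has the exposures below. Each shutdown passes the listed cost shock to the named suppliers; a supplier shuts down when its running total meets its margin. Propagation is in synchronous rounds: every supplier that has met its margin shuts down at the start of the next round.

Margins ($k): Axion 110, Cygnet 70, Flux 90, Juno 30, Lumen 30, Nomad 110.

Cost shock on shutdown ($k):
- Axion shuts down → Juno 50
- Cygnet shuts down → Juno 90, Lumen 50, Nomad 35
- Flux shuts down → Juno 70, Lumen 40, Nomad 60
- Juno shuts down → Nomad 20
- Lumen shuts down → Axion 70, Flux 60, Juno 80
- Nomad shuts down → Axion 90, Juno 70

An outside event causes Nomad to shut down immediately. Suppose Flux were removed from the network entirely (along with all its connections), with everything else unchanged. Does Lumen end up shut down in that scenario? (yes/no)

no

With Flux removed:
Round 1 — Nomad shuts down (initial).
  Axion: +90 → 90 < 110
  Juno: +70 → 70 ≥ 30
Round 2 — Juno shuts down.
No further shutdowns.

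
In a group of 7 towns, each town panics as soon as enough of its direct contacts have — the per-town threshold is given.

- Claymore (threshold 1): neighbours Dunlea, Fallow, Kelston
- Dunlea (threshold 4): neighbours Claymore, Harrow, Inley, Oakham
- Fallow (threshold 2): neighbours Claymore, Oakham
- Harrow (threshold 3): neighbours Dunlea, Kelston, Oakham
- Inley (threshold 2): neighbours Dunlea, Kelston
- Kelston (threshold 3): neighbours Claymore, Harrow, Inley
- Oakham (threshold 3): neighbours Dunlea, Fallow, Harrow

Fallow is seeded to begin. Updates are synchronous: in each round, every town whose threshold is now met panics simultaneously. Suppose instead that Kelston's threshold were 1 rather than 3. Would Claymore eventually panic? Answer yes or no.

With Kelston's threshold at 1:
Round 1 — Fallow panics (initial).
Round 2 — checking thresholds:
  Claymore: 1 of 3 neighbours ≥ 1, panics.
  Oakham: 1 of 3 neighbours < 3, below threshold.
Round 3 — checking thresholds:
  Dunlea: 1 of 4 neighbours < 4, below threshold.
  Kelston: 1 of 3 neighbours ≥ 1, panics.
  Oakham: 1 of 3 neighbours < 3, below threshold.
Round 4 — no new panics; cascade stops.

yes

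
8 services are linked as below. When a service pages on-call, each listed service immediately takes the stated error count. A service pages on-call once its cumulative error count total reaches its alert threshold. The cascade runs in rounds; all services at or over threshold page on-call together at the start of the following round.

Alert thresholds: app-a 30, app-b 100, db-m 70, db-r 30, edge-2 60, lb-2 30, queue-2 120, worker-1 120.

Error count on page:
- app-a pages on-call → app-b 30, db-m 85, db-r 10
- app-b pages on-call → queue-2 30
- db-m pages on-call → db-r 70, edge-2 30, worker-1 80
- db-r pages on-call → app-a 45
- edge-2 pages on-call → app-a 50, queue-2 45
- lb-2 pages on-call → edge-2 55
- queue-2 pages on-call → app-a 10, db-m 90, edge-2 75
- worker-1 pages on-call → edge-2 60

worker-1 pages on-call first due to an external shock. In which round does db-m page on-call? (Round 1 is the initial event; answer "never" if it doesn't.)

Round 1 — worker-1 pages on-call (initial).
  edge-2: +60 → 60 ≥ 60
Round 2 — edge-2 pages on-call.
  app-a: +50 → 50 ≥ 30
  queue-2: +45 → 45 < 120
Round 3 — app-a pages on-call.
  app-b: +30 → 30 < 100
  db-m: +85 → 85 ≥ 70
  db-r: +10 → 10 < 30
Round 4 — db-m pages on-call.
  db-r: +70 → 80 ≥ 30
Round 5 — db-r pages on-call.
No further pages.

4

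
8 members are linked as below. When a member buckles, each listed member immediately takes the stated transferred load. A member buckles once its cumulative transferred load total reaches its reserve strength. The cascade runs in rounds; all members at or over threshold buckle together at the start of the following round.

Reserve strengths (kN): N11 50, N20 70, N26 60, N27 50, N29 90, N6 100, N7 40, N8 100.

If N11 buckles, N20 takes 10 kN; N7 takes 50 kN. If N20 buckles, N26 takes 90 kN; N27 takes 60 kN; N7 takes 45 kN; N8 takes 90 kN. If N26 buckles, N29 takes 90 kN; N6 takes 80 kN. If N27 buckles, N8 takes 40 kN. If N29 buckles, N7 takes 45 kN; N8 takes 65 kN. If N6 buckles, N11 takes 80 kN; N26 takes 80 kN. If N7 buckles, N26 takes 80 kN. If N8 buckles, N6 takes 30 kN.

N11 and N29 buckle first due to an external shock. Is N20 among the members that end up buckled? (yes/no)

Round 1 — N11, N29 buckle (initial).
  N20: +10 → 10 < 70
  N7: +50+45 → 95 ≥ 40
  N8: +65 → 65 < 100
Round 2 — N7 buckles.
  N26: +80 → 80 ≥ 60
Round 3 — N26 buckles.
  N6: +80 → 80 < 100
No further bucklings.

no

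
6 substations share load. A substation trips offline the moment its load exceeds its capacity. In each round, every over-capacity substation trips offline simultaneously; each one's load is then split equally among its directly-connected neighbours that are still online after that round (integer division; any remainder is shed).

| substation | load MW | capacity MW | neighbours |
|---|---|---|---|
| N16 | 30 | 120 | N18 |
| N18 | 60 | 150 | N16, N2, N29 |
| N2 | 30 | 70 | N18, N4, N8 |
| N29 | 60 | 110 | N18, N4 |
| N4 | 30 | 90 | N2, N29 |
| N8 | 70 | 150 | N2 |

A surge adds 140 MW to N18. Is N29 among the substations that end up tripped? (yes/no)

yes

Round 1 — N18 at 200 > 150. N18 trips offline.
  N18 sheds 200 MW to N16, N2, N29: 66 each (2 lost).
    N16: 30+66 = 96 ≤ 120
    N2: 30+66 = 96 > 70
    N29: 60+66 = 126 > 110
Round 2 — N2, N29 trip offline.
  N2 sheds 96 MW to N4, N8: 48 each.
    N4: 30+48 = 78 ≤ 90
    N8: 70+48 = 118 ≤ 150
  N29 sheds 126 MW to N4: 126 each.
    N4: 78+126 = 204 > 90
Round 3 — N4 trips offline.
  N4 sheds 204 MW: no online neighbours, lost.
No further trips.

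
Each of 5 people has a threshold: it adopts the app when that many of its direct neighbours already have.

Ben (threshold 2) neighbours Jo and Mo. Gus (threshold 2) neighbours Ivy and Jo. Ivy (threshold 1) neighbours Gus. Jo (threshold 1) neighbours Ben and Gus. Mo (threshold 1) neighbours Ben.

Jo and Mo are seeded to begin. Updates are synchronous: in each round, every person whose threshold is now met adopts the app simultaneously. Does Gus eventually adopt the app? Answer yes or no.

Round 1 — Jo, Mo adopt the app (initial).
Round 2 — checking thresholds:
  Ben: 2 of 2 neighbours ≥ 2, adopts the app.
  Gus: 1 of 2 neighbours < 2, below threshold.
Round 3 — no new adoptions; cascade stops.

no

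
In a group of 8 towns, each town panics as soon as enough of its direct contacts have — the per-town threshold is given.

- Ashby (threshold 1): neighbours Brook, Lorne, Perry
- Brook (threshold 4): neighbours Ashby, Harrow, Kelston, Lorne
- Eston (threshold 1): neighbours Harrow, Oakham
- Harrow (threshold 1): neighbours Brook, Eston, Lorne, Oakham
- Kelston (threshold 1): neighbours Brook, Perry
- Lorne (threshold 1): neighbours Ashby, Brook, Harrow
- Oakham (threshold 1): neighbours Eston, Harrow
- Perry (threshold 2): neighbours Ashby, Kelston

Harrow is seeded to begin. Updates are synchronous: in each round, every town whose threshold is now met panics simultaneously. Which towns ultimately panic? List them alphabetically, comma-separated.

Ashby, Eston, Harrow, Lorne, Oakham

Round 1 — Harrow panics (initial).
Round 2 — checking thresholds:
  Brook: 1 of 4 neighbours < 4, not yet.
  Eston: 1 of 2 neighbours ≥ 1, panics.
  Lorne: 1 of 3 neighbours ≥ 1, panics.
  Oakham: 1 of 2 neighbours ≥ 1, panics.
Round 3 — checking thresholds:
  Ashby: 1 of 3 neighbours ≥ 1, panics.
  Brook: 2 of 4 neighbours < 4, not yet.
Round 4 — no new panics; cascade stops.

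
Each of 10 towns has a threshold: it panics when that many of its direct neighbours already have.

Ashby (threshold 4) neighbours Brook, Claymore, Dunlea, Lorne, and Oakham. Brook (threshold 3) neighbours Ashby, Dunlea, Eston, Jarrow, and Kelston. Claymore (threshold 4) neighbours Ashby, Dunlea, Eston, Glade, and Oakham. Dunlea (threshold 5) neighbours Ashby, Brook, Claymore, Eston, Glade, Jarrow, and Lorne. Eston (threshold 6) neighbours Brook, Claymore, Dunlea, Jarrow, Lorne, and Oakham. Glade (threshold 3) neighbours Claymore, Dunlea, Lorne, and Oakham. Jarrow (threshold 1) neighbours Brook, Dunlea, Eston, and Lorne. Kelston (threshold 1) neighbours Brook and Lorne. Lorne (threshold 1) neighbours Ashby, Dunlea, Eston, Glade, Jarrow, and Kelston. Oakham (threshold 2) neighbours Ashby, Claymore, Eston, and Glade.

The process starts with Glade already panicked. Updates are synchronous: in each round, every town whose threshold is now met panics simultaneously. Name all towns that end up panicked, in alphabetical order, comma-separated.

Glade, Jarrow, Kelston, Lorne

Round 1 — Glade panics (initial).
Round 2 — checking thresholds:
  Claymore: 1 of 5 neighbours < 4, holds.
  Dunlea: 1 of 7 neighbours < 5, holds.
  Lorne: 1 of 6 neighbours ≥ 1, panics.
  Oakham: 1 of 4 neighbours < 2, holds.
Round 3 — checking thresholds:
  Ashby: 1 of 5 neighbours < 4, holds.
  Claymore: 1 of 5 neighbours < 4, holds.
  Dunlea: 2 of 7 neighbours < 5, holds.
  Eston: 1 of 6 neighbours < 6, holds.
  Jarrow: 1 of 4 neighbours ≥ 1, panics.
  Kelston: 1 of 2 neighbours ≥ 1, panics.
  Oakham: 1 of 4 neighbours < 2, holds.
Round 4 — no new panics; cascade stops.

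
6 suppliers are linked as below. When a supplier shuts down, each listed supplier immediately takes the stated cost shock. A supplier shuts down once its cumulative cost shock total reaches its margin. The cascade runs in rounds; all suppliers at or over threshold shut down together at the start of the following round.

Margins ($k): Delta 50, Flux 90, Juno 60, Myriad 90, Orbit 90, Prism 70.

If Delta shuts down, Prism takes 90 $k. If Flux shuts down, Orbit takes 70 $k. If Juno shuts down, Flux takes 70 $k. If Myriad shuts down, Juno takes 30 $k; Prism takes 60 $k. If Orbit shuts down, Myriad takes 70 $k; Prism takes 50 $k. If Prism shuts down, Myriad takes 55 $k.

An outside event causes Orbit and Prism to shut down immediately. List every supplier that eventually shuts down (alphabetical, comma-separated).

Round 1 — Orbit, Prism shut down (initial).
  Myriad: +70+55 → 125 ≥ 90
Round 2 — Myriad shuts down.
  Juno: +30 → 30 < 60
No further shutdowns.

Myriad, Orbit, Prism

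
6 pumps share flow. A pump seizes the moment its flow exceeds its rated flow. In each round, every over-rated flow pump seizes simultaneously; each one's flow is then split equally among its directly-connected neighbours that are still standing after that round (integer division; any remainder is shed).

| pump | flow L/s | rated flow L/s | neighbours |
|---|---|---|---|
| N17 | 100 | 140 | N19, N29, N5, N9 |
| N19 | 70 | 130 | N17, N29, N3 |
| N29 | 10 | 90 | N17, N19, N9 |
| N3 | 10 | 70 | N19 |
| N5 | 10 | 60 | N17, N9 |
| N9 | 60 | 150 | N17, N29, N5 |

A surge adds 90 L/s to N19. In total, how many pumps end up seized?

Round 1 — N19 at 160 > 130. N19 seizes.
  N19 sheds 160 L/s to N17, N29, N3: 53 each (1 lost).
    N17: 100+53 = 153 > 140
    N29: 10+53 = 63 ≤ 90
    N3: 10+53 = 63 ≤ 70
Round 2 — N17 seizes.
  N17 sheds 153 L/s to N29, N5, N9: 51 each.
    N29: 63+51 = 114 > 90
    N5: 10+51 = 61 > 60
    N9: 60+51 = 111 ≤ 150
Round 3 — N29, N5 seize.
  N29 sheds 114 L/s to N9: 114 each.
    N9: 111+114 = 225 > 150
  N5 sheds 61 L/s to N9: 61 each.
    N9: 225+61 = 286 > 150
Round 4 — N9 seizes.
  N9 sheds 286 L/s: no online neighbours, lost.
No further seizures.

5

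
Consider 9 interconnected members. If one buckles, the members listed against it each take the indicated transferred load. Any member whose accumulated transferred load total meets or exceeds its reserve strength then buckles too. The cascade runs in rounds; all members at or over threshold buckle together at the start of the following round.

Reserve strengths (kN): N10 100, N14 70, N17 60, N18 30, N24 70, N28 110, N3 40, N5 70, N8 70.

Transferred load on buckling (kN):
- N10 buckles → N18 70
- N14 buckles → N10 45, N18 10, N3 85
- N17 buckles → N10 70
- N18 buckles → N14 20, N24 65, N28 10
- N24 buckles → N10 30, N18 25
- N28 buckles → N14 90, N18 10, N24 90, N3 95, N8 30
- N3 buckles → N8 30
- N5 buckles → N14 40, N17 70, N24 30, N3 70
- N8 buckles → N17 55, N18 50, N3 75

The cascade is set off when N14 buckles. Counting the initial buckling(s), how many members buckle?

2

Round 1 — N14 buckles (initial).
  N10: +45 → 45 < 100
  N18: +10 → 10 < 30
  N3: +85 → 85 ≥ 40
Round 2 — N3 buckles.
  N8: +30 → 30 < 70
No further bucklings.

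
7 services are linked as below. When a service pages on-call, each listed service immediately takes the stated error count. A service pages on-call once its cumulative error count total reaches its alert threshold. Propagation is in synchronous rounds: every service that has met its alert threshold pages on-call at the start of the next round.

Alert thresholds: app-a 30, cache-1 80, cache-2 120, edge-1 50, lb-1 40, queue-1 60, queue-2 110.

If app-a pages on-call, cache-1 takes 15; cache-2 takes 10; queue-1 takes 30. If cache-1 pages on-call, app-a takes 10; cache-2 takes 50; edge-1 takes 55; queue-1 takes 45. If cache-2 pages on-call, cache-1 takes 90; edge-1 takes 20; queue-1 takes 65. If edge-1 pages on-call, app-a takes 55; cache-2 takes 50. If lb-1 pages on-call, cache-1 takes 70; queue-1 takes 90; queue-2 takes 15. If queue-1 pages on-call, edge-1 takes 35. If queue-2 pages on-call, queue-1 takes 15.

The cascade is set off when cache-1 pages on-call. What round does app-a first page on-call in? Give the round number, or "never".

3

Round 1 — cache-1 pages on-call (initial).
  app-a: +10 → 10 < 30
  cache-2: +50 → 50 < 120
  edge-1: +55 → 55 ≥ 50
  queue-1: +45 → 45 < 60
Round 2 — edge-1 pages on-call.
  app-a: +55 → 65 ≥ 30
  cache-2: +50 → 100 < 120
Round 3 — app-a pages on-call.
  cache-2: +10 → 110 < 120
  queue-1: +30 → 75 ≥ 60
Round 4 — queue-1 pages on-call.
No further pages.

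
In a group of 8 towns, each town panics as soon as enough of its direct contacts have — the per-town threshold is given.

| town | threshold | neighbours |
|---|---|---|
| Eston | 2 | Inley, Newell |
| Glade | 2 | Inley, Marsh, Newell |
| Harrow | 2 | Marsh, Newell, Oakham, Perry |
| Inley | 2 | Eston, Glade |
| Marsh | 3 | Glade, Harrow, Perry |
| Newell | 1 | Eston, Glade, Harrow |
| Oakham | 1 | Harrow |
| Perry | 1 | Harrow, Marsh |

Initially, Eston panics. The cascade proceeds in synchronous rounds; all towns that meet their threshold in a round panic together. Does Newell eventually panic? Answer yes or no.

Round 1 — Eston panics (initial).
Round 2 — checking thresholds:
  Inley: 1 of 2 neighbours < 2, below threshold.
  Newell: 1 of 3 neighbours ≥ 1, panics.
Round 3 — no new panics; cascade stops.

yes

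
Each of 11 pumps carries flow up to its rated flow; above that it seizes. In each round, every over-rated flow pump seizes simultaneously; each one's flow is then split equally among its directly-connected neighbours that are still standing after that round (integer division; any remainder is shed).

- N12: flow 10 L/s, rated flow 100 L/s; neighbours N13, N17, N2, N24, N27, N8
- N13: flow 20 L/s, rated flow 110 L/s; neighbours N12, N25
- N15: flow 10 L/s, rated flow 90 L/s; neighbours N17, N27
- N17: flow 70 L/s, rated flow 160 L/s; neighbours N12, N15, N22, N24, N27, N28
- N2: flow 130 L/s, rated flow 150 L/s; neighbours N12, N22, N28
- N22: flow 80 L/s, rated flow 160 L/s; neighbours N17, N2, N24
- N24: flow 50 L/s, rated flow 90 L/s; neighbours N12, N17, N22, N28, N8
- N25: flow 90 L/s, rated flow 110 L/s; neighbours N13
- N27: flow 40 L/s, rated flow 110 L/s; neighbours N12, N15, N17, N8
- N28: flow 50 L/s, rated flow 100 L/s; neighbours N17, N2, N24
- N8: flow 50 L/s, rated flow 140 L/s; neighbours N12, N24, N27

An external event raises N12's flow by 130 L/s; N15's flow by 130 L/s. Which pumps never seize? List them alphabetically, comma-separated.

Round 1 — N12 at 140 > 100; N15 at 140 > 90. N12, N15 seize.
  N12 sheds 140 L/s to N13, N17, N2, N24, N27, N8: 23 each (2 lost).
    N13: 20+23 = 43 ≤ 110
    N17: 70+23 = 93 ≤ 160
    N2: 130+23 = 153 > 150
    N24: 50+23 = 73 ≤ 90
    N27: 40+23 = 63 ≤ 110
    N8: 50+23 = 73 ≤ 140
  N15 sheds 140 L/s to N17, N27: 70 each.
    N17: 93+70 = 163 > 160
    N27: 63+70 = 133 > 110
Round 2 — N17, N2, N27 seize.
  N17 sheds 163 L/s to N22, N24, N28: 54 each (1 lost).
    N22: 80+54 = 134 ≤ 160
    N24: 73+54 = 127 > 90
    N28: 50+54 = 104 > 100
  N2 sheds 153 L/s to N22, N28: 76 each (1 lost).
    N22: 134+76 = 210 > 160
    N28: 104+76 = 180 > 100
  N27 sheds 133 L/s to N8: 133 each.
    N8: 73+133 = 206 > 140
Round 3 — N22, N24, N28, N8 seize.
  N22 sheds 210 L/s: no online neighbours, lost.
  N24 sheds 127 L/s: no online neighbours, lost.
  N28 sheds 180 L/s: no online neighbours, lost.
  N8 sheds 206 L/s: no online neighbours, lost.
No further seizures.

N13, N25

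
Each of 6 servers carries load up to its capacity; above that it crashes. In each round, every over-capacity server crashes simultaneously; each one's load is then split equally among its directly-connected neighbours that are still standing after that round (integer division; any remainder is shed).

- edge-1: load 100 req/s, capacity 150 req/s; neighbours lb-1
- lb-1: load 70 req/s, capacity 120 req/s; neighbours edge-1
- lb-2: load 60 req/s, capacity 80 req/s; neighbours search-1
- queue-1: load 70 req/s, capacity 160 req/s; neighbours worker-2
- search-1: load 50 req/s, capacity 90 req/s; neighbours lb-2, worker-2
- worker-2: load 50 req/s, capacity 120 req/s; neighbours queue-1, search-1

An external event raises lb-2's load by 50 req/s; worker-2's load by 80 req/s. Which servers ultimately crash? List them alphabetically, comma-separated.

lb-2, search-1, worker-2

Round 1 — lb-2 at 110 > 80; worker-2 at 130 > 120. lb-2, worker-2 crash.
  lb-2 sheds 110 req/s to search-1: 110 each.
    search-1: 50+110 = 160 > 90
  worker-2 sheds 130 req/s to queue-1, search-1: 65 each.
    queue-1: 70+65 = 135 ≤ 160
    search-1: 160+65 = 225 > 90
Round 2 — search-1 crashes.
  search-1 sheds 225 req/s: no online neighbours, lost.
No further crashes.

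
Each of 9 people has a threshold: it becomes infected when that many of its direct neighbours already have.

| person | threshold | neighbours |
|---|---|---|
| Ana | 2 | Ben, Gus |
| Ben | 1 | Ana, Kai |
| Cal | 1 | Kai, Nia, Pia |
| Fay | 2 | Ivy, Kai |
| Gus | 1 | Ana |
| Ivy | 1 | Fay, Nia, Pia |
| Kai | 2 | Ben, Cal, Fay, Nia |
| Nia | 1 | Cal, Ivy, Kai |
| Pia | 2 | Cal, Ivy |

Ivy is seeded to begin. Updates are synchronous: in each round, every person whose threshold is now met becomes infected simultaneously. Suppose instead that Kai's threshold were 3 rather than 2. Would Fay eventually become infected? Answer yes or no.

no

With Kai's threshold at 3:
Round 1 — Ivy becomes infected (initial).
Round 2 — checking thresholds:
  Fay: 1 of 2 neighbours < 2, not yet.
  Nia: 1 of 3 neighbours ≥ 1, becomes infected.
  Pia: 1 of 2 neighbours < 2, not yet.
Round 3 — checking thresholds:
  Cal: 1 of 3 neighbours ≥ 1, becomes infected.
  Fay: 1 of 2 neighbours < 2, not yet.
  Kai: 1 of 4 neighbours < 3, not yet.
  Pia: 1 of 2 neighbours < 2, not yet.
Round 4 — checking thresholds:
  Fay: 1 of 2 neighbours < 2, not yet.
  Kai: 2 of 4 neighbours < 3, not yet.
  Pia: 2 of 2 neighbours ≥ 2, becomes infected.
Round 5 — no new infections; cascade stops.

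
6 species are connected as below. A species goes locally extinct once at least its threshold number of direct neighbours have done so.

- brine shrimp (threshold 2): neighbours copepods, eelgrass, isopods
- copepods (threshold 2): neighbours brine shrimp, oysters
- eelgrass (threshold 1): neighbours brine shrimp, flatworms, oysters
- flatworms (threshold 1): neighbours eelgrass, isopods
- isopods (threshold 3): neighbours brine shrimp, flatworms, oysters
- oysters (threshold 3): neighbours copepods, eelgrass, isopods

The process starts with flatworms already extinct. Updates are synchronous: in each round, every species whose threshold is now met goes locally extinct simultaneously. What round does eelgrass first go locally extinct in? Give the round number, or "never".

Round 1 — flatworms goes locally extinct (initial).
Round 2 — checking thresholds:
  eelgrass: 1 of 3 neighbours ≥ 1, goes locally extinct.
  isopods: 1 of 3 neighbours < 3, below threshold.
Round 3 — no new extinctions; cascade stops.

2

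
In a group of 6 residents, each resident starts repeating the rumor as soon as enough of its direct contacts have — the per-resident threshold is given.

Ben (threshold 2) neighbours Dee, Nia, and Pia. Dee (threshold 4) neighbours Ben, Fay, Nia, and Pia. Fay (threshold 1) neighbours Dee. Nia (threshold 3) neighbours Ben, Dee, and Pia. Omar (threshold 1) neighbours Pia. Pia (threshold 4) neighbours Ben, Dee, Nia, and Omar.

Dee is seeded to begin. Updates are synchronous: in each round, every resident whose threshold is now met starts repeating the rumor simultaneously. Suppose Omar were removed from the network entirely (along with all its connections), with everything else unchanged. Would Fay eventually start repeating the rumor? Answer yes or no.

yes

With Omar removed:
Round 1 — Dee starts repeating the rumor (initial).
Round 2 — checking thresholds:
  Ben: 1 of 3 neighbours < 2, below threshold.
  Fay: 1 of 1 neighbours ≥ 1, starts repeating the rumor.
  Nia: 1 of 3 neighbours < 3, below threshold.
  Pia: 1 of 3 neighbours < 4, below threshold.
Round 3 — no new spreads; cascade stops.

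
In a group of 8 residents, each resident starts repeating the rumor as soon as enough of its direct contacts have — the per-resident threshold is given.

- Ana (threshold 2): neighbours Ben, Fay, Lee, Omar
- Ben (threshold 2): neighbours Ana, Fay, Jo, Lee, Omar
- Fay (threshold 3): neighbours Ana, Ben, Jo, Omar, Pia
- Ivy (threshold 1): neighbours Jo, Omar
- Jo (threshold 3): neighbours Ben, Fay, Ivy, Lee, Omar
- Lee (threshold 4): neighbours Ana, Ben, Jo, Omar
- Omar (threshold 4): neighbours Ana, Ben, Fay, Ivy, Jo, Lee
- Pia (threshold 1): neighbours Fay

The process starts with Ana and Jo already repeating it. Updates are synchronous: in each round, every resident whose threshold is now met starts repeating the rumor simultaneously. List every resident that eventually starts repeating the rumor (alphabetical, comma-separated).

Round 1 — Ana, Jo start repeating the rumor (initial).
Round 2 — checking thresholds:
  Ben: 2 of 5 neighbours ≥ 2, starts repeating the rumor.
  Fay: 2 of 5 neighbours < 3, not yet.
  Ivy: 1 of 2 neighbours ≥ 1, starts repeating the rumor.
  Lee: 2 of 4 neighbours < 4, not yet.
  Omar: 2 of 6 neighbours < 4, not yet.
Round 3 — checking thresholds:
  Fay: 3 of 5 neighbours ≥ 3, starts repeating the rumor.
  Lee: 3 of 4 neighbours < 4, not yet.
  Omar: 4 of 6 neighbours ≥ 4, starts repeating the rumor.
Round 4 — checking thresholds:
  Lee: 4 of 4 neighbours ≥ 4, starts repeating the rumor.
  Pia: 1 of 1 neighbours ≥ 1, starts repeating the rumor.
Round 5 — no new spreads; cascade stops.

Ana, Ben, Fay, Ivy, Jo, Lee, Omar, Pia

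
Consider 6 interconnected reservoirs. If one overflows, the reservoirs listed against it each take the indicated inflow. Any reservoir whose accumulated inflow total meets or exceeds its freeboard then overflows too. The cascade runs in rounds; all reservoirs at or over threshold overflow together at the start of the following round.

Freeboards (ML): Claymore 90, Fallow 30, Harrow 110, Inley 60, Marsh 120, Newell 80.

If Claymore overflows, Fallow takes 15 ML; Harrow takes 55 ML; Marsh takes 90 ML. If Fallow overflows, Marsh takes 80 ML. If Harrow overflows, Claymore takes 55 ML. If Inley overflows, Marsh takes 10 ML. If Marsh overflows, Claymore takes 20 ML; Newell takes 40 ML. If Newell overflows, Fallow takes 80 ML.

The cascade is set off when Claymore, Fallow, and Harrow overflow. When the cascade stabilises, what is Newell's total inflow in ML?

40

Round 1 — Claymore, Fallow, Harrow overflow (initial).
  Marsh: +90+80 → 170 ≥ 120
Round 2 — Marsh overflows.
  Newell: +40 → 40 < 80
No further overflows.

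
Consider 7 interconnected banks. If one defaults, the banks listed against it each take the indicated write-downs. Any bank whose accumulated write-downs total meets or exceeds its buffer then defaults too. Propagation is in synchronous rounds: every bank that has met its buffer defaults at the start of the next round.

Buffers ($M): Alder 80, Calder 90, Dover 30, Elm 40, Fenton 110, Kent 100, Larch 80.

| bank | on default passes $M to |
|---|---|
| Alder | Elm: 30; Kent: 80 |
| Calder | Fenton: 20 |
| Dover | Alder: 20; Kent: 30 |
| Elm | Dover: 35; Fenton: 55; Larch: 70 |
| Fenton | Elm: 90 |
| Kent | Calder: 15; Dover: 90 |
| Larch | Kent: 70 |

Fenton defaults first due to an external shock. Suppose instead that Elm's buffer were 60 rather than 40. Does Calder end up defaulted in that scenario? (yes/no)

With Elm's buffer at 60:
Round 1 — Fenton defaults (initial).
  Elm: +90 → 90 ≥ 60
Round 2 — Elm defaults.
  Dover: +35 → 35 ≥ 30
  Larch: +70 → 70 < 80
Round 3 — Dover defaults.
  Alder: +20 → 20 < 80
  Kent: +30 → 30 < 100
No further defaults.

no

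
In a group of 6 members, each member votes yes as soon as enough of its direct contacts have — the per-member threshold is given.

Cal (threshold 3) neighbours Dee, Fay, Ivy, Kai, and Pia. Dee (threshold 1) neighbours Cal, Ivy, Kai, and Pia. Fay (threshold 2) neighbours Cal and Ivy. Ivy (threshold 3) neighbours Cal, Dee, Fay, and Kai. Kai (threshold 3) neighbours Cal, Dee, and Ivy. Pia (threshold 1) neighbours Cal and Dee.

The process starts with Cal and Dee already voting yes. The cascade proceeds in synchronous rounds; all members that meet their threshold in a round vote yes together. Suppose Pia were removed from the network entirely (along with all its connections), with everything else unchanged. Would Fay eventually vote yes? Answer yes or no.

no

With Pia removed:
Round 1 — Cal, Dee vote yes (initial).
Round 2 — no new yes votes; cascade stops.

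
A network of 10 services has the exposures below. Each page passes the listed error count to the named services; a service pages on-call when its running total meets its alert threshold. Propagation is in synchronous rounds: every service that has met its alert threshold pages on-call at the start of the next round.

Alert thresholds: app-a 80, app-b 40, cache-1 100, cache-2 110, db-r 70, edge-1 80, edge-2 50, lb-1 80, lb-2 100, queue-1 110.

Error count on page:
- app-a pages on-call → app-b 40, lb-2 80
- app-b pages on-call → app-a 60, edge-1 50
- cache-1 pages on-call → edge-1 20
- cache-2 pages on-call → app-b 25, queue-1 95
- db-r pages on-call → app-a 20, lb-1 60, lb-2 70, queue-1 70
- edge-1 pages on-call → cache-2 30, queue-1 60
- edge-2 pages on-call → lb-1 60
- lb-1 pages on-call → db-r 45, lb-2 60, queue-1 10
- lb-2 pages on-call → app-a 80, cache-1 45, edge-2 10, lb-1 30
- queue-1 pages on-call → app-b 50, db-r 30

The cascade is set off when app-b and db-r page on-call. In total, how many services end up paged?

5

Round 1 — app-b, db-r page on-call (initial).
  app-a: +60+20 → 80 ≥ 80
  edge-1: +50 → 50 < 80
  lb-1: +60 → 60 < 80
  lb-2: +70 → 70 < 100
  queue-1: +70 → 70 < 110
Round 2 — app-a pages on-call.
  lb-2: +80 → 150 ≥ 100
Round 3 — lb-2 pages on-call.
  cache-1: +45 → 45 < 100
  edge-2: +10 → 10 < 50
  lb-1: +30 → 90 ≥ 80
Round 4 — lb-1 pages on-call.
  queue-1: +10 → 80 < 110
No further pages.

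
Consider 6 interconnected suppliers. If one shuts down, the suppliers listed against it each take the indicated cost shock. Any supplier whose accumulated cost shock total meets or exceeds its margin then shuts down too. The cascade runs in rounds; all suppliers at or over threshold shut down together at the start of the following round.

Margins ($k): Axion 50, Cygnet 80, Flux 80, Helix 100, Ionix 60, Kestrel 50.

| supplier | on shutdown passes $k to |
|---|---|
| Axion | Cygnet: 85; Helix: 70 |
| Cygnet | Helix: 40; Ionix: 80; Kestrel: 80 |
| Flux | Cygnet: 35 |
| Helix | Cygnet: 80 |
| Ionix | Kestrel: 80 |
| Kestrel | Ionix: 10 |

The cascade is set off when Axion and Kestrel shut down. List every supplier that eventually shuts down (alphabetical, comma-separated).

Axion, Cygnet, Helix, Ionix, Kestrel

Round 1 — Axion, Kestrel shut down (initial).
  Cygnet: +85 → 85 ≥ 80
  Helix: +70 → 70 < 100
  Ionix: +10 → 10 < 60
Round 2 — Cygnet shuts down.
  Helix: +40 → 110 ≥ 100
  Ionix: +80 → 90 ≥ 60
Round 3 — Helix, Ionix shut down.
No further shutdowns.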